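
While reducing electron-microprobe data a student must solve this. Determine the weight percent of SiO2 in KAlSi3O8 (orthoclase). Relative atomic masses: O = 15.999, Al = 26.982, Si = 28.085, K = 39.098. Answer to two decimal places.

Molar mass of KAlSi3O8 = 1·39.098 + 1·26.982 + 3·28.085 + 8·15.999 = 278.327 g/mol.
Each formula unit contains 3 Si, equivalent to 3/1 = 3.0000 mol SiO2.
M(SiO2) = 1×28.085 + 2×15.999 = 60.083 g/mol.
Mass of SiO2 per formula unit = 3.0000 × 60.083 = 180.249 g.
SiO2 wt% = 180.249 / 278.327 × 100 = 64.76%.

64.76 wt%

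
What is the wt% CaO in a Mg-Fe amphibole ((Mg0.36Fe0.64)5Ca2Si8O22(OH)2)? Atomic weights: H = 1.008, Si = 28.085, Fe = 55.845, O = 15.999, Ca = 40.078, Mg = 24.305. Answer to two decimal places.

12.28 wt%

Molar mass of (Mg0.36Fe0.64)5Ca2Si8O22(OH)2 = 1.80*24.305 + 3.20*55.845 + 2*40.078 + 8*28.085 + 24*15.999 + 2*1.008 = 913.281 g/mol.
Each formula unit contains 2 Ca, equivalent to 2/1 = 2.0000 mol CaO.
M(CaO) = 1×40.078 + 1×15.999 = 56.077 g/mol.
Mass of CaO per formula unit = 2.0000 × 56.077 = 112.154 g.
CaO wt% = 112.154 / 913.281 × 100 = 12.28%.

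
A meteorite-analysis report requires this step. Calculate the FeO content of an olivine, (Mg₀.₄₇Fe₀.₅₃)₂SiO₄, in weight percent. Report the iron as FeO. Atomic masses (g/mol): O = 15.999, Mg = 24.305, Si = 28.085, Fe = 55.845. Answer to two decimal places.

43.74 wt%

Molar mass of (Mg₀.₄₇Fe₀.₅₃)₂SiO₄ = 0.94×24.305 + 1.06×55.845 + 1×28.085 + 4×15.999 = 174.123 g/mol.
Each formula unit contains 1.06 Fe, equivalent to 1.06/1 = 1.0600 mol FeO.
M(FeO) = 1×55.845 + 1×15.999 = 71.844 g/mol.
Mass of FeO per formula unit = 1.0600 × 71.844 = 76.155 g.
FeO wt% = 76.155 / 174.123 × 100 = 43.74%.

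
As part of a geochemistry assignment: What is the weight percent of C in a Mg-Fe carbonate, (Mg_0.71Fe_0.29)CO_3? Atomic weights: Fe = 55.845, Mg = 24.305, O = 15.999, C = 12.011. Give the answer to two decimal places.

Formula mass = 0.71*24.305 + 0.29*55.845 + 1*12.011 + 3*15.999 = 93.460 g/mol, of which 12.011 g is C.
So C makes up 12.011/93.460 = 0.1285 of the mass, i.e. 12.85%.

12.85 mass %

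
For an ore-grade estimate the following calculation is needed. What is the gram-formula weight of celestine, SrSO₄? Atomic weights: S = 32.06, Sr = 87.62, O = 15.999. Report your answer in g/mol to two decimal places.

183.68 g/mol

Sr: 1 × 87.62 = 87.6200
S: 1 × 32.06 = 32.0600
O: 4 × 15.999 = 63.9960
Summing the contributions gives the formula mass.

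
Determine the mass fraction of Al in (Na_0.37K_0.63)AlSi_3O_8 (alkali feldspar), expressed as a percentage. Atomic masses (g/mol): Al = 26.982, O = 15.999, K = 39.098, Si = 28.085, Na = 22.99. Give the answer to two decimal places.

9.91 wt%

Formula mass = 0.37×22.99 + 0.63×39.098 + 1×26.982 + 3×28.085 + 8×15.999 = 272.367 g/mol, of which 26.982 g is Al.
So Al makes up 26.982/272.367 = 0.0991 of the mass, i.e. 9.91%.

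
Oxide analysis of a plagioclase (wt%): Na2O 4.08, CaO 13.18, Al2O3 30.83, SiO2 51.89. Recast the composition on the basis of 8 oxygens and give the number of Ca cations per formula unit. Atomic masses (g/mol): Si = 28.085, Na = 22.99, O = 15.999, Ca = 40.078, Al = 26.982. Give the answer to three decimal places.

0.641 Ca apfu

Na2O (M=61.979): mol = 0.06583; Na = 0.13166, O = 0.06583.
CaO (M=56.077): mol = 0.23503; Ca = 0.23503, O = 0.23503.
Al2O3 (M=101.961): mol = 0.30237; Al = 0.60474, O = 0.90711.
SiO2 (M=60.083): mol = 0.86364; Si = 0.86364, O = 1.72728.
ΣO = 2.93525; factor = 8/ΣO = 2.72549.
Ca apfu = 0.23503 × 2.72549 = 0.641.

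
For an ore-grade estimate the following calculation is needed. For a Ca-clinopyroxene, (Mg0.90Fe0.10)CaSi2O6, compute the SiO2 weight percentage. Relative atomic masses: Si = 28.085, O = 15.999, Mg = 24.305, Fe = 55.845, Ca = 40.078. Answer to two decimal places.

54.70 wt%

Molar mass of (Mg0.90Fe0.10)CaSi2O6 = 0.90·24.305 + 0.10·55.845 + 1·40.078 + 2·28.085 + 6·15.999 = 219.701 g/mol.
Each formula unit contains 2 Si, equivalent to 2/1 = 2.0000 mol SiO2.
M(SiO2) = 1×28.085 + 2×15.999 = 60.083 g/mol.
Mass of SiO2 per formula unit = 2.0000 × 60.083 = 120.166 g.
SiO2 wt% = 120.166 / 219.701 × 100 = 54.70%.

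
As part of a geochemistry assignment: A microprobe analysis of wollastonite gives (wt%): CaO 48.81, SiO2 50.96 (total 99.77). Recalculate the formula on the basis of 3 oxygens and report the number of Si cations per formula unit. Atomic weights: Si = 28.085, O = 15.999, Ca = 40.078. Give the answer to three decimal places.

0.991 Si apfu

48.81 wt% CaO ÷ 56.077 g/mol = 0.87041 mol, giving 0.87041 Ca and 0.87041 O.
50.96 wt% SiO2 ÷ 60.083 g/mol = 0.84816 mol, giving 0.84816 Si and 1.69632 O.
Oxygen sums to 2.56673; scaling by 3/2.56673 = 1.16880 puts the formula on 3 O.
Si: 0.84816 × 1.16880 = 0.991 atoms per formula unit.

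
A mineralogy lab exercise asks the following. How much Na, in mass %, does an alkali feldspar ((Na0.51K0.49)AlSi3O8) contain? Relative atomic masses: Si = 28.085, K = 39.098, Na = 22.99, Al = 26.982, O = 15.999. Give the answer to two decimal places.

Molar mass of (Na0.51K0.49)AlSi3O8: 0.51×22.99 + 0.49×39.098 + 1×26.982 + 3×28.085 + 8×15.999 = 270.112 g/mol.
Mass of Na per formula unit: 0.51 × 22.99 = 11.725 g.
Weight fraction Na = 11.725 / 270.112 = 0.0434.

4.34 mass %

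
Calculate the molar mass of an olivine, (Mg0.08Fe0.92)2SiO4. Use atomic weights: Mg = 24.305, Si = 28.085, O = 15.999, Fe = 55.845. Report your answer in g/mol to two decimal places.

198.72 g/mol

Mg: 0.16 × 24.305 = 3.8888
Fe: 1.84 × 55.845 = 102.7548
Si: 1 × 28.085 = 28.0850
O: 4 × 15.999 = 63.9960
Summing the contributions gives the formula mass.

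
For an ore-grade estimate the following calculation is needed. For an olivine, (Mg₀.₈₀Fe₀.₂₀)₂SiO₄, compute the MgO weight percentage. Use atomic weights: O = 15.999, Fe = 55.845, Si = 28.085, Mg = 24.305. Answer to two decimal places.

Molar mass of (Mg₀.₈₀Fe₀.₂₀)₂SiO₄ = 1.60×24.305 + 0.40×55.845 + 1×28.085 + 4×15.999 = 153.307 g/mol.
Each formula unit contains 1.60 Mg, equivalent to 1.60/1 = 1.6000 mol MgO.
M(MgO) = 1×24.305 + 1×15.999 = 40.304 g/mol.
Mass of MgO per formula unit = 1.6000 × 40.304 = 64.486 g.
MgO wt% = 64.486 / 153.307 × 100 = 42.06%.

42.06 wt%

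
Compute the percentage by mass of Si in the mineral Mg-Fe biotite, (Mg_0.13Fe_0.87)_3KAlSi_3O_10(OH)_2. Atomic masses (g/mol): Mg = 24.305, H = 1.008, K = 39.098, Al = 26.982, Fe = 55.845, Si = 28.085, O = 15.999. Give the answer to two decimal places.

M((Mg_0.13Fe_0.87)_3KAlSi_3O_10(OH)_2) = 499.573 g/mol.
Si contributes 3 × 28.085 = 84.255 g per mole.
84.255/499.573 = 0.1687 → 16.87%.

16.87 mass %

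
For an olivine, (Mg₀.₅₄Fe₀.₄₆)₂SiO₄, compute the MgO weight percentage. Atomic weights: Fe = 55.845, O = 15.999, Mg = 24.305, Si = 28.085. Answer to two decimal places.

M((Mg₀.₅₄Fe₀.₄₆)₂SiO₄) = 169.708 g/mol; M(MgO) = 40.304 g/mol.
Moles MgO per formula unit = 1.08 Mg ÷ 1 = 1.0800.
MgO fraction = (1.0800 × 40.304) / 169.708 = 43.528/169.708 = 0.2565.

25.65 wt%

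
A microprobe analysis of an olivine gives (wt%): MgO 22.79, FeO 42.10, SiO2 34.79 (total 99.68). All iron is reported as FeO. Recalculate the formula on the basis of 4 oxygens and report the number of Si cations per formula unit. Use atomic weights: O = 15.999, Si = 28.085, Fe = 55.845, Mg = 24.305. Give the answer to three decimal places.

MgO (M=40.304): mol = 0.56545; Mg = 0.56545, O = 0.56545.
FeO (M=71.844): mol = 0.58599; Fe = 0.58599, O = 0.58599.
SiO2 (M=60.083): mol = 0.57903; Si = 0.57903, O = 1.15806.
ΣO = 2.30950; factor = 4/ΣO = 1.73198.
Si apfu = 0.57903 × 1.73198 = 1.003.

1.003 Si apfu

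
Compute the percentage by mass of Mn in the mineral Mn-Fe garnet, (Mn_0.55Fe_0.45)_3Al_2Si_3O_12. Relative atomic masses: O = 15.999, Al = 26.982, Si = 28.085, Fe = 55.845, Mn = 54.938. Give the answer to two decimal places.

18.27 mass %

M((Mn_0.55Fe_0.45)_3Al_2Si_3O_12) = 496.245 g/mol.
Mn contributes 1.65 × 54.938 = 90.648 g per mole.
90.648/496.245 = 0.1827 → 18.27%.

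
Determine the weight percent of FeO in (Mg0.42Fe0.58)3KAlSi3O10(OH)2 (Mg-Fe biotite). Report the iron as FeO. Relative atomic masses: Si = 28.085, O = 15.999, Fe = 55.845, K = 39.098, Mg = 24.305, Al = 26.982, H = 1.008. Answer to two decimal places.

26.48 wt%

Formula mass = 472.134 g/mol.
1.74 Fe → 1.7400 mol FeO per formula unit; M(FeO) = 71.844, so FeO mass = 125.009 g.
125.009/472.134 × 100 = 26.48 wt%.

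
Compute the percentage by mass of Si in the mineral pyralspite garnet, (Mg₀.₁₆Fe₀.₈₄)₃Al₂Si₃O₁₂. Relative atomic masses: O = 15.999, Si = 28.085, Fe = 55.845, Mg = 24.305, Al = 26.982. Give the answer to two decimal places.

17.46 mass %

M((Mg₀.₁₆Fe₀.₈₄)₃Al₂Si₃O₁₂) = 482.603 g/mol.
Si contributes 3 × 28.085 = 84.255 g per mole.
84.255/482.603 = 0.1746 → 17.46%.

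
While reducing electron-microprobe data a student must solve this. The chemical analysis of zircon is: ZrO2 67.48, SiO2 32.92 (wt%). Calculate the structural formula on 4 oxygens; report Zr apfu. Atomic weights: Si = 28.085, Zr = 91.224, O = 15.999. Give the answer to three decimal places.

ZrO2: 67.48/123.222 = 0.54763 mol → 0.54763 mol Zr, 1.09526 mol O.
SiO2: 32.92/60.083 = 0.54791 mol → 0.54791 mol Si, 1.09582 mol O.
Total oxygen = 2.19108 mol. Normalization factor = 4/2.19108 = 1.82558.
Zr per 4 O = 0.54763 × 1.82558 = 1.000.

1.000 Zr apfu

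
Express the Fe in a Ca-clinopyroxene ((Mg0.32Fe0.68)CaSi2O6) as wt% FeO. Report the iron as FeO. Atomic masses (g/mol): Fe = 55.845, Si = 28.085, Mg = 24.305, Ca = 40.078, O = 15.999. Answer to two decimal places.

Formula mass = 237.994 g/mol.
0.68 Fe → 0.6800 mol FeO per formula unit; M(FeO) = 71.844, so FeO mass = 48.854 g.
48.854/237.994 × 100 = 20.53 wt%.

20.53 wt%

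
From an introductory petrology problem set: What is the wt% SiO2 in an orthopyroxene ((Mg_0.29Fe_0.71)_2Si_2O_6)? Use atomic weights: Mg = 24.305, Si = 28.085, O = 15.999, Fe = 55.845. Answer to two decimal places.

M((Mg_0.29Fe_0.71)_2Si_2O_6) = 245.561 g/mol; M(SiO2) = 60.083 g/mol.
Moles SiO2 per formula unit = 2 Si ÷ 1 = 2.0000.
SiO2 fraction = (2.0000 × 60.083) / 245.561 = 120.166/245.561 = 0.4894.

48.94 wt%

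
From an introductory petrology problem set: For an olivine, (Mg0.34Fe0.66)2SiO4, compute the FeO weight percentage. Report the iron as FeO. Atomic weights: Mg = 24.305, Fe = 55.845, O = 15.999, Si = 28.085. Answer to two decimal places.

52.01 wt%

M((Mg0.34Fe0.66)2SiO4) = 182.324 g/mol; M(FeO) = 71.844 g/mol.
Moles FeO per formula unit = 1.32 Fe ÷ 1 = 1.3200.
FeO fraction = (1.3200 × 71.844) / 182.324 = 94.834/182.324 = 0.5201.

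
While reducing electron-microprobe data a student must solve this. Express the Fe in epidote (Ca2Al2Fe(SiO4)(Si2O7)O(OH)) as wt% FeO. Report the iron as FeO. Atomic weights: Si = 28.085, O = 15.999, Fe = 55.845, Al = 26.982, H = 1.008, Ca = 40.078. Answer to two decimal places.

Molar mass of Ca2Al2Fe(SiO4)(Si2O7)O(OH) = 2*40.078 + 2*26.982 + 1*55.845 + 3*28.085 + 13*15.999 + 1*1.008 = 483.215 g/mol.
Each formula unit contains 1 Fe, equivalent to 1/1 = 1.0000 mol FeO.
M(FeO) = 1×55.845 + 1×15.999 = 71.844 g/mol.
Mass of FeO per formula unit = 1.0000 × 71.844 = 71.844 g.
FeO wt% = 71.844 / 483.215 × 100 = 14.87%.

14.87 wt%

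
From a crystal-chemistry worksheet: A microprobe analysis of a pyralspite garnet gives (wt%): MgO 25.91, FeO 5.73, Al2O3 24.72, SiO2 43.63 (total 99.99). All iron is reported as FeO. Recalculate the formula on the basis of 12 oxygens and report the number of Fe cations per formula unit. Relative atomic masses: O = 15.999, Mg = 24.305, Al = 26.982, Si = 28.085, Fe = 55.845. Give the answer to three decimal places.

0.330 Fe apfu

MgO (M=40.304): mol = 0.64286; Mg = 0.64286, O = 0.64286.
FeO (M=71.844): mol = 0.07976; Fe = 0.07976, O = 0.07976.
Al2O3 (M=101.961): mol = 0.24245; Al = 0.48490, O = 0.72735.
SiO2 (M=60.083): mol = 0.72616; Si = 0.72616, O = 1.45232.
ΣO = 2.90229; factor = 12/ΣO = 4.13467.
Fe apfu = 0.07976 × 4.13467 = 0.330.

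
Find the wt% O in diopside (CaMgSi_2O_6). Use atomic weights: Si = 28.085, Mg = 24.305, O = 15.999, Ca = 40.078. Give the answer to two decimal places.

Formula mass = 1*40.078 + 1*24.305 + 2*28.085 + 6*15.999 = 216.547 g/mol, of which 95.994 g is O.
So O makes up 95.994/216.547 = 0.4433 of the mass, i.e. 44.33%.

44.33 weight percent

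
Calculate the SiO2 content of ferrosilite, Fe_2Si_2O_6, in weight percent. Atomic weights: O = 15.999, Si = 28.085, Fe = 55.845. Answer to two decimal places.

Molar mass of Fe_2Si_2O_6 = 2×55.845 + 2×28.085 + 6×15.999 = 263.854 g/mol.
Each formula unit contains 2 Si, equivalent to 2/1 = 2.0000 mol SiO2.
M(SiO2) = 1×28.085 + 2×15.999 = 60.083 g/mol.
Mass of SiO2 per formula unit = 2.0000 × 60.083 = 120.166 g.
SiO2 wt% = 120.166 / 263.854 × 100 = 45.54%.

45.54 wt%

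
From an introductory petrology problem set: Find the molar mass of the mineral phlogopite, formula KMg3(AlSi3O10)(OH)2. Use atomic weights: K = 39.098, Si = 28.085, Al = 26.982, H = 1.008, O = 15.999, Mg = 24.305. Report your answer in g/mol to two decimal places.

417.25 g/mol

M = 1(39.098) + 3(24.305) + 1(26.982) + 3(28.085) + 12(15.999) + 2(1.008)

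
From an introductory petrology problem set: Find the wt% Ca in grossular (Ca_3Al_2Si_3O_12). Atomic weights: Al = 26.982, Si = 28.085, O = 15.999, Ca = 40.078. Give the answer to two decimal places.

26.69 mass %

Formula mass = 3×40.078 + 2×26.982 + 3×28.085 + 12×15.999 = 450.441 g/mol, of which 120.234 g is Ca.
So Ca makes up 120.234/450.441 = 0.2669 of the mass, i.e. 26.69%.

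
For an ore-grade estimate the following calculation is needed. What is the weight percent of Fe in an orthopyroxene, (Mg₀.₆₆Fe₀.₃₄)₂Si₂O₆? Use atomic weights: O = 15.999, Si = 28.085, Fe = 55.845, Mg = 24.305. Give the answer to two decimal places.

17.09 weight percent

Molar mass of (Mg₀.₆₆Fe₀.₃₄)₂Si₂O₆: 1.32×24.305 + 0.68×55.845 + 2×28.085 + 6×15.999 = 222.221 g/mol.
Mass of Fe per formula unit: 0.68 × 55.845 = 37.975 g.
Weight fraction Fe = 37.975 / 222.221 = 0.1709.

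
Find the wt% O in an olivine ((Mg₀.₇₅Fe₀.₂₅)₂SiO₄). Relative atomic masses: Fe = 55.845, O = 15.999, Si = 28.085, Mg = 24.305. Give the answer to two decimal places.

40.90 weight percent

M((Mg₀.₇₅Fe₀.₂₅)₂SiO₄) = 156.461 g/mol.
O contributes 4 × 15.999 = 63.996 g per mole.
63.996/156.461 = 0.4090 → 40.90%.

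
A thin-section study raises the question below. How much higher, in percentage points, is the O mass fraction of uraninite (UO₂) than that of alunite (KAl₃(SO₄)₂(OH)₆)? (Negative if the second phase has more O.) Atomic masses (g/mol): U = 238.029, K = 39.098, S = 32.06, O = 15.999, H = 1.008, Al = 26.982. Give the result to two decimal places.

M(UO₂) = 270.027 g/mol, so wt% O = 31.998/270.027 × 100 = 11.85%.
M(KAl₃(SO₄)₂(OH)₆) = 414.198 g/mol, so wt% O = 223.986/414.198 × 100 = 54.08%.
11.85 − 54.08 = -42.23 pp.

-42.23 percentage points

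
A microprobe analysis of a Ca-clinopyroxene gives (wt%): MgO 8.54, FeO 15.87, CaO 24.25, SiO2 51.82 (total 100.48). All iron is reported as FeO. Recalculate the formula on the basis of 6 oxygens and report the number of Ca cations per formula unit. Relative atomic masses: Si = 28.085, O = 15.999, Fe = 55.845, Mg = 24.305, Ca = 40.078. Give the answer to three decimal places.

8.54 wt% MgO ÷ 40.304 g/mol = 0.21189 mol, giving 0.21189 Mg and 0.21189 O.
15.87 wt% FeO ÷ 71.844 g/mol = 0.22090 mol, giving 0.22090 Fe and 0.22090 O.
24.25 wt% CaO ÷ 56.077 g/mol = 0.43244 mol, giving 0.43244 Ca and 0.43244 O.
51.82 wt% SiO2 ÷ 60.083 g/mol = 0.86247 mol, giving 0.86247 Si and 1.72494 O.
Oxygen sums to 2.59017; scaling by 6/2.59017 = 2.31645 puts the formula on 6 O.
Ca: 0.43244 × 2.31645 = 1.002 atoms per formula unit.

1.002 Ca apfu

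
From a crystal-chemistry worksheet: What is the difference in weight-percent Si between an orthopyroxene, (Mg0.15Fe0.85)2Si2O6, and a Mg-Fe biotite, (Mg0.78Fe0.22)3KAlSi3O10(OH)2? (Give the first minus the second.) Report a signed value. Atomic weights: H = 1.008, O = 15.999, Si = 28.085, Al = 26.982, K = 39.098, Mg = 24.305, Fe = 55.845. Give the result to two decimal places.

Si in (Mg0.15Fe0.85)2Si2O6: molar mass 254.392 g/mol; 2×28.085 = 56.170 g → 22.08 wt%.
Si in (Mg0.78Fe0.22)3KAlSi3O10(OH)2: molar mass 438.070 g/mol; 3×28.085 = 84.255 g → 19.23 wt%.
Difference = 22.08 − 19.23 = 2.85 percentage points.

2.85 percentage points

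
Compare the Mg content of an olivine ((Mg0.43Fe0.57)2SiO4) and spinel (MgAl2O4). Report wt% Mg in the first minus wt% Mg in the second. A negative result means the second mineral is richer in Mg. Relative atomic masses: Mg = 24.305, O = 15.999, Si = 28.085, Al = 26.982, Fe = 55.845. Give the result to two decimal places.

First mineral: 20.902 g Mg in 176.647 g formula = 11.83 wt% Mg.
Second mineral: 24.305 g Mg in 142.265 g formula = 17.08 wt% Mg.
11.83% − 17.08% gives a difference of -5.25 percentage points.

-5.25 percentage points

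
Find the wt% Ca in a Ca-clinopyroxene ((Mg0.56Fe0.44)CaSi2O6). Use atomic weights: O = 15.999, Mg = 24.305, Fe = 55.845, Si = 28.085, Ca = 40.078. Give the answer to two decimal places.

M((Mg0.56Fe0.44)CaSi2O6) = 230.425 g/mol.
Ca contributes 1 × 40.078 = 40.078 g per mole.
40.078/230.425 = 0.1739 → 17.39%.

17.39 wt%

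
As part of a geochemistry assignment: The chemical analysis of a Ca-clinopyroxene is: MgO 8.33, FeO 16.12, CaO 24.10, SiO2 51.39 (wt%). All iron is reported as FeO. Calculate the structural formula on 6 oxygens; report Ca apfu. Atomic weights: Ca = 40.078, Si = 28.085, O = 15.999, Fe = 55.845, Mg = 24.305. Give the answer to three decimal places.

1.003 Ca apfu

8.33 wt% MgO ÷ 40.304 g/mol = 0.20668 mol, giving 0.20668 Mg and 0.20668 O.
16.12 wt% FeO ÷ 71.844 g/mol = 0.22438 mol, giving 0.22438 Fe and 0.22438 O.
24.10 wt% CaO ÷ 56.077 g/mol = 0.42977 mol, giving 0.42977 Ca and 0.42977 O.
51.39 wt% SiO2 ÷ 60.083 g/mol = 0.85532 mol, giving 0.85532 Si and 1.71064 O.
Oxygen sums to 2.57147; scaling by 6/2.57147 = 2.33330 puts the formula on 6 O.
Ca: 0.42977 × 2.33330 = 1.003 atoms per formula unit.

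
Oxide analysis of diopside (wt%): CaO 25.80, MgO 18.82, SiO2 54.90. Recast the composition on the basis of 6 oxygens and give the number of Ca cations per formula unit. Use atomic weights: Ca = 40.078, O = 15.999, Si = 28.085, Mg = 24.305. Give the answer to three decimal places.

1.002 Ca apfu

CaO: 25.80/56.077 = 0.46008 mol → 0.46008 mol Ca, 0.46008 mol O.
MgO: 18.82/40.304 = 0.46695 mol → 0.46695 mol Mg, 0.46695 mol O.
SiO2: 54.90/60.083 = 0.91374 mol → 0.91374 mol Si, 1.82748 mol O.
Total oxygen = 2.75451 mol. Normalization factor = 6/2.75451 = 2.17825.
Ca per 6 O = 0.46008 × 2.17825 = 1.002.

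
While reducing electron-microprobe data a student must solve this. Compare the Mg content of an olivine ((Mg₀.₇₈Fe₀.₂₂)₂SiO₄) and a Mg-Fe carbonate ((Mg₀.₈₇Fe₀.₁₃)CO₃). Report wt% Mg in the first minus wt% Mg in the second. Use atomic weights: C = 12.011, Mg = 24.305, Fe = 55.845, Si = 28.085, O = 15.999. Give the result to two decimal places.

0.61 percentage points

Mg in (Mg₀.₇₈Fe₀.₂₂)₂SiO₄: molar mass 154.569 g/mol; 1.56×24.305 = 37.916 g → 24.53 wt%.
Mg in (Mg₀.₈₇Fe₀.₁₃)CO₃: molar mass 88.413 g/mol; 0.87×24.305 = 21.145 g → 23.92 wt%.
Difference = 24.53 − 23.92 = 0.61 percentage points.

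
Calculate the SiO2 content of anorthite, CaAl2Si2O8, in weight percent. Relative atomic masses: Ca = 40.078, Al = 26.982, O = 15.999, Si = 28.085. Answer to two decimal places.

43.19 wt%

Formula mass = 278.204 g/mol.
2 Si → 2.0000 mol SiO2 per formula unit; M(SiO2) = 60.083, so SiO2 mass = 120.166 g.
120.166/278.204 × 100 = 43.19 wt%.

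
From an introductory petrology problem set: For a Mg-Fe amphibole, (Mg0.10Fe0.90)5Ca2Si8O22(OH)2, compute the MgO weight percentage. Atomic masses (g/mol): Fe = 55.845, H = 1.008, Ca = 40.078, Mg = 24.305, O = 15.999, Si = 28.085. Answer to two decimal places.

2.11 wt%

Molar mass of (Mg0.10Fe0.90)5Ca2Si8O22(OH)2 = 0.50*24.305 + 4.50*55.845 + 2*40.078 + 8*28.085 + 24*15.999 + 2*1.008 = 954.283 g/mol.
Each formula unit contains 0.50 Mg, equivalent to 0.50/1 = 0.5000 mol MgO.
M(MgO) = 1×24.305 + 1×15.999 = 40.304 g/mol.
Mass of MgO per formula unit = 0.5000 × 40.304 = 20.152 g.
MgO wt% = 20.152 / 954.283 × 100 = 2.11%.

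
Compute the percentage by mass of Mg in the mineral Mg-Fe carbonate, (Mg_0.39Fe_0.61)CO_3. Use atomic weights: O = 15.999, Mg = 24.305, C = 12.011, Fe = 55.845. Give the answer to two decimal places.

Molar mass of (Mg_0.39Fe_0.61)CO_3: 0.39·24.305 + 0.61·55.845 + 1·12.011 + 3·15.999 = 103.552 g/mol.
Mass of Mg per formula unit: 0.39 × 24.305 = 9.479 g.
Weight fraction Mg = 9.479 / 103.552 = 0.0915.

9.15 weight percent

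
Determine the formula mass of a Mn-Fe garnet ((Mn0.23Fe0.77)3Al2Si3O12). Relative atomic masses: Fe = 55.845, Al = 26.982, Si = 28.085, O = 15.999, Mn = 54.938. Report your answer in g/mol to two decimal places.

497.12 g/mol

The formula mass is the sum 0.69·54.938 + 2.31·55.845 + 2·26.982 + 3·28.085 + 12·15.999.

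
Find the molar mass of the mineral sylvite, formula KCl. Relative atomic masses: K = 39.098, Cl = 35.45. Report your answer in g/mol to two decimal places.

K: 1 × 39.098 = 39.0980
Cl: 1 × 35.45 = 35.4500
Summing the contributions gives the formula mass.

74.55 g/mol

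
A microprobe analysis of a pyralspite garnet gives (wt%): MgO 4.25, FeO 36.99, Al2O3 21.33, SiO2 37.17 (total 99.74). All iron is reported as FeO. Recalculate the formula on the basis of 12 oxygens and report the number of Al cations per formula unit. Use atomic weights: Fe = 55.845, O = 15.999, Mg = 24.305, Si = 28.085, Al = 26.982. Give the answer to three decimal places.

2.020 Al apfu

MgO (M=40.304): mol = 0.10545; Mg = 0.10545, O = 0.10545.
FeO (M=71.844): mol = 0.51487; Fe = 0.51487, O = 0.51487.
Al2O3 (M=101.961): mol = 0.20920; Al = 0.41840, O = 0.62760.
SiO2 (M=60.083): mol = 0.61864; Si = 0.61864, O = 1.23728.
ΣO = 2.48520; factor = 12/ΣO = 4.82859.
Al apfu = 0.41840 × 4.82859 = 2.020.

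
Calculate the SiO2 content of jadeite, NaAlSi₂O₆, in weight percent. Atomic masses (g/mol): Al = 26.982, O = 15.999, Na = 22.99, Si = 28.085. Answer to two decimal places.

59.45 wt%

M(NaAlSi₂O₆) = 202.136 g/mol; M(SiO2) = 60.083 g/mol.
Moles SiO2 per formula unit = 2 Si ÷ 1 = 2.0000.
SiO2 fraction = (2.0000 × 60.083) / 202.136 = 120.166/202.136 = 0.5945.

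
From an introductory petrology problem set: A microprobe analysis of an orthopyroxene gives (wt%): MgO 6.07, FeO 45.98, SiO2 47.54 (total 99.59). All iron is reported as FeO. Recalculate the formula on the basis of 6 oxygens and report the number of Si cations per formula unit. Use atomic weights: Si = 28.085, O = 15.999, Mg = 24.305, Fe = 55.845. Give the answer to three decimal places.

MgO (M=40.304): mol = 0.15061; Mg = 0.15061, O = 0.15061.
FeO (M=71.844): mol = 0.64000; Fe = 0.64000, O = 0.64000.
SiO2 (M=60.083): mol = 0.79124; Si = 0.79124, O = 1.58248.
ΣO = 2.37309; factor = 6/ΣO = 2.52835.
Si apfu = 0.79124 × 2.52835 = 2.001.

2.001 Si apfu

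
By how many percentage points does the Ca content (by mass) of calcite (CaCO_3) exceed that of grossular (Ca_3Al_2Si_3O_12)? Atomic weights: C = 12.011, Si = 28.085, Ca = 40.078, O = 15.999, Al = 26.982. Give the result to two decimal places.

M(CaCO_3) = 100.086 g/mol, so wt% Ca = 40.078/100.086 × 100 = 40.04%.
M(Ca_3Al_2Si_3O_12) = 450.441 g/mol, so wt% Ca = 120.234/450.441 × 100 = 26.69%.
40.04 − 26.69 = 13.35 pp.

13.35 percentage points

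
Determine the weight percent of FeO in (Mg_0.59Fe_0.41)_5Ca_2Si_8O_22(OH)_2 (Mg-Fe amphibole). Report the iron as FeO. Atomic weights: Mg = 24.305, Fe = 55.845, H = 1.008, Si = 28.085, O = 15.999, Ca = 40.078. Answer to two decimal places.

Molar mass of (Mg_0.59Fe_0.41)_5Ca_2Si_8O_22(OH)_2 = 2.95×24.305 + 2.05×55.845 + 2×40.078 + 8×28.085 + 24×15.999 + 2×1.008 = 877.010 g/mol.
Each formula unit contains 2.05 Fe, equivalent to 2.05/1 = 2.0500 mol FeO.
M(FeO) = 1×55.845 + 1×15.999 = 71.844 g/mol.
Mass of FeO per formula unit = 2.0500 × 71.844 = 147.280 g.
FeO wt% = 147.280 / 877.010 × 100 = 16.79%.

16.79 wt%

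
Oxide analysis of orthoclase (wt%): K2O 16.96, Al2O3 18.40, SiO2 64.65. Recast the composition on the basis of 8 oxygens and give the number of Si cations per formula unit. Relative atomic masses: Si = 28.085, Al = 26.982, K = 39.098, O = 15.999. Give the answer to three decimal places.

K2O: 16.96/94.195 = 0.18005 mol → 0.36010 mol K, 0.18005 mol O.
Al2O3: 18.40/101.961 = 0.18046 mol → 0.36092 mol Al, 0.54138 mol O.
SiO2: 64.65/60.083 = 1.07601 mol → 1.07601 mol Si, 2.15202 mol O.
Total oxygen = 2.87345 mol. Normalization factor = 8/2.87345 = 2.78411.
Si per 8 O = 1.07601 × 2.78411 = 2.996.

2.996 Si apfu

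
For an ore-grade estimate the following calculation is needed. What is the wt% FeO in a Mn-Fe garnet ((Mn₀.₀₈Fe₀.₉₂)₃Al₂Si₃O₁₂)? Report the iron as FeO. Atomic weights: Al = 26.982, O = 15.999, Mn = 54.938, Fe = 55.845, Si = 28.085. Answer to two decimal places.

M((Mn₀.₀₈Fe₀.₉₂)₃Al₂Si₃O₁₂) = 497.524 g/mol; M(FeO) = 71.844 g/mol.
Moles FeO per formula unit = 2.76 Fe ÷ 1 = 2.7600.
FeO fraction = (2.7600 × 71.844) / 497.524 = 198.289/497.524 = 0.3986.

39.86 wt%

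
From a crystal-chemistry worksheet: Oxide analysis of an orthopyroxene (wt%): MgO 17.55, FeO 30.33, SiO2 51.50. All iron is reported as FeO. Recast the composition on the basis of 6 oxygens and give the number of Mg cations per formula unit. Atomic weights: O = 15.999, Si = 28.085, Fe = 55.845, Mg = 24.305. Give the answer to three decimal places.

1.016 Mg apfu

MgO: 17.55/40.304 = 0.43544 mol → 0.43544 mol Mg, 0.43544 mol O.
FeO: 30.33/71.844 = 0.42216 mol → 0.42216 mol Fe, 0.42216 mol O.
SiO2: 51.50/60.083 = 0.85715 mol → 0.85715 mol Si, 1.71430 mol O.
Total oxygen = 2.57190 mol. Normalization factor = 6/2.57190 = 2.33291.
Mg per 6 O = 0.43544 × 2.33291 = 1.016.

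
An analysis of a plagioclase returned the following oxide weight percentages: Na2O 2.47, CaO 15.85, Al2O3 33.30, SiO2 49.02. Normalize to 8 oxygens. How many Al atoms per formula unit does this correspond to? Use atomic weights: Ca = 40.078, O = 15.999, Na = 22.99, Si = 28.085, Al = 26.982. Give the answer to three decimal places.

1.781 Al apfu

2.47 wt% Na2O ÷ 61.979 g/mol = 0.03985 mol, giving 0.07970 Na and 0.03985 O.
15.85 wt% CaO ÷ 56.077 g/mol = 0.28265 mol, giving 0.28265 Ca and 0.28265 O.
33.30 wt% Al2O3 ÷ 101.961 g/mol = 0.32660 mol, giving 0.65320 Al and 0.97980 O.
49.02 wt% SiO2 ÷ 60.083 g/mol = 0.81587 mol, giving 0.81587 Si and 1.63174 O.
Oxygen sums to 2.93404; scaling by 8/2.93404 = 2.72662 puts the formula on 8 O.
Al: 0.65320 × 2.72662 = 1.781 atoms per formula unit.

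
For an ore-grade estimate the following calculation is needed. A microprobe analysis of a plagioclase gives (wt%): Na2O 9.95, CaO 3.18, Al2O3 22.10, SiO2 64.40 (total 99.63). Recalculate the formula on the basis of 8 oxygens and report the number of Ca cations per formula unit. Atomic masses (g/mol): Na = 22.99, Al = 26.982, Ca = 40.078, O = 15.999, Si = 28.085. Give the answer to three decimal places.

0.151 Ca apfu

Na2O: 9.95/61.979 = 0.16054 mol → 0.32108 mol Na, 0.16054 mol O.
CaO: 3.18/56.077 = 0.05671 mol → 0.05671 mol Ca, 0.05671 mol O.
Al2O3: 22.10/101.961 = 0.21675 mol → 0.43350 mol Al, 0.65025 mol O.
SiO2: 64.40/60.083 = 1.07185 mol → 1.07185 mol Si, 2.14370 mol O.
Total oxygen = 3.01120 mol. Normalization factor = 8/3.01120 = 2.65675.
Ca per 8 O = 0.05671 × 2.65675 = 0.151.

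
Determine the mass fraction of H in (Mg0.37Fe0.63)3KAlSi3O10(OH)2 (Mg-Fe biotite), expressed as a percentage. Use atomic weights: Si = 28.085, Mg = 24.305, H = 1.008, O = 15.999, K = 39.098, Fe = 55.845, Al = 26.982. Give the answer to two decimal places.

M((Mg0.37Fe0.63)3KAlSi3O10(OH)2) = 476.865 g/mol.
H contributes 2 × 1.008 = 2.016 g per mole.
2.016/476.865 = 0.0042 → 0.42%.

0.42 mass %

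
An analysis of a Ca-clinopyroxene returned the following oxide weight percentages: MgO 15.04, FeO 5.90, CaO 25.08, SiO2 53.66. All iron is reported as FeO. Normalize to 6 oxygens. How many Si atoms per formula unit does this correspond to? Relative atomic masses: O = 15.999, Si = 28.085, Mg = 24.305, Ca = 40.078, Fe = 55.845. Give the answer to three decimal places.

1.993 Si apfu

15.04 wt% MgO ÷ 40.304 g/mol = 0.37316 mol, giving 0.37316 Mg and 0.37316 O.
5.90 wt% FeO ÷ 71.844 g/mol = 0.08212 mol, giving 0.08212 Fe and 0.08212 O.
25.08 wt% CaO ÷ 56.077 g/mol = 0.44724 mol, giving 0.44724 Ca and 0.44724 O.
53.66 wt% SiO2 ÷ 60.083 g/mol = 0.89310 mol, giving 0.89310 Si and 1.78620 O.
Oxygen sums to 2.68872; scaling by 6/2.68872 = 2.23155 puts the formula on 6 O.
Si: 0.89310 × 2.23155 = 1.993 atoms per formula unit.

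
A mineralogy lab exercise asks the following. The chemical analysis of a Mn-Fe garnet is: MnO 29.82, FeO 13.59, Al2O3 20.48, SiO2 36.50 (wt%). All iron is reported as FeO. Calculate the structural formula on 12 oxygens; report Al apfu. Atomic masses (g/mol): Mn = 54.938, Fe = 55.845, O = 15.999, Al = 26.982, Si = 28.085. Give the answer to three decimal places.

MnO (M=70.937): mol = 0.42037; Mn = 0.42037, O = 0.42037.
FeO (M=71.844): mol = 0.18916; Fe = 0.18916, O = 0.18916.
Al2O3 (M=101.961): mol = 0.20086; Al = 0.40172, O = 0.60258.
SiO2 (M=60.083): mol = 0.60749; Si = 0.60749, O = 1.21498.
ΣO = 2.42709; factor = 12/ΣO = 4.94419.
Al apfu = 0.40172 × 4.94419 = 1.986.

1.986 Al apfu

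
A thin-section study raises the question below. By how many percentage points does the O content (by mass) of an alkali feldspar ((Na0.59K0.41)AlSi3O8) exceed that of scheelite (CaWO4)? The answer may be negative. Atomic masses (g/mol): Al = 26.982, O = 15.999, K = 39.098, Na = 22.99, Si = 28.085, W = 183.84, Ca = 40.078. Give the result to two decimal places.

25.38 percentage points

O in (Na0.59K0.41)AlSi3O8: molar mass 268.823 g/mol; 8×15.999 = 127.992 g → 47.61 wt%.
O in CaWO4: molar mass 287.914 g/mol; 4×15.999 = 63.996 g → 22.23 wt%.
Difference = 47.61 − 22.23 = 25.38 percentage points.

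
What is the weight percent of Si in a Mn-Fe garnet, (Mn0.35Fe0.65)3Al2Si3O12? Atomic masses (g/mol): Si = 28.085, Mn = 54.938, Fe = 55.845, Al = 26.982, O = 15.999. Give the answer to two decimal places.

Molar mass of (Mn0.35Fe0.65)3Al2Si3O12: 1.05·54.938 + 1.95·55.845 + 2·26.982 + 3·28.085 + 12·15.999 = 496.790 g/mol.
Mass of Si per formula unit: 3 × 28.085 = 84.255 g.
Weight fraction Si = 84.255 / 496.790 = 0.1696.

16.96 mass %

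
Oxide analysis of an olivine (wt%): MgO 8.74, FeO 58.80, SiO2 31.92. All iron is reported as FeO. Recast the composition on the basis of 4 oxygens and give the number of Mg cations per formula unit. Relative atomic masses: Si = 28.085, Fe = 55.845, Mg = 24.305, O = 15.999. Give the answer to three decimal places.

0.413 Mg apfu

8.74 wt% MgO ÷ 40.304 g/mol = 0.21685 mol, giving 0.21685 Mg and 0.21685 O.
58.80 wt% FeO ÷ 71.844 g/mol = 0.81844 mol, giving 0.81844 Fe and 0.81844 O.
31.92 wt% SiO2 ÷ 60.083 g/mol = 0.53127 mol, giving 0.53127 Si and 1.06254 O.
Oxygen sums to 2.09783; scaling by 4/2.09783 = 1.90673 puts the formula on 4 O.
Mg: 0.21685 × 1.90673 = 0.413 atoms per formula unit.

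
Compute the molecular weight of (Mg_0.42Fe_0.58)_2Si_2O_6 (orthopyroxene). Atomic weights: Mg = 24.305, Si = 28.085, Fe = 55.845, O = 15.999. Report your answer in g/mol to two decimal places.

237.36 g/mol

M = 0.84×24.305 + 1.16×55.845 + 2×28.085 + 6×15.999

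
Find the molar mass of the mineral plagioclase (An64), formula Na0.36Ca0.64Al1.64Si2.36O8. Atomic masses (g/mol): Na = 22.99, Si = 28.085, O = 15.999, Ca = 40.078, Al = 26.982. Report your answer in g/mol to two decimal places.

272.45 g/mol

M = 0.36×22.99 + 0.64×40.078 + 1.64×26.982 + 2.36×28.085 + 8×15.999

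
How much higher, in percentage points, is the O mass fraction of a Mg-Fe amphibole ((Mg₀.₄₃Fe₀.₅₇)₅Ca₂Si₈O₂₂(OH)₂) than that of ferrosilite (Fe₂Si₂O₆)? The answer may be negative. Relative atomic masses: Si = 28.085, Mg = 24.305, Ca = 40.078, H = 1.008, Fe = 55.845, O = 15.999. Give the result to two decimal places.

O in (Mg₀.₄₃Fe₀.₅₇)₅Ca₂Si₈O₂₂(OH)₂: molar mass 902.242 g/mol; 24×15.999 = 383.976 g → 42.56 wt%.
O in Fe₂Si₂O₆: molar mass 263.854 g/mol; 6×15.999 = 95.994 g → 36.38 wt%.
Difference = 42.56 − 36.38 = 6.18 percentage points.

6.18 percentage points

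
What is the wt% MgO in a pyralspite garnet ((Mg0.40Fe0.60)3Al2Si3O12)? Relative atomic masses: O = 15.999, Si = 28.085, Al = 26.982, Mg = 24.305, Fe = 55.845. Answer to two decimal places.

Molar mass of (Mg0.40Fe0.60)3Al2Si3O12 = 1.20×24.305 + 1.80×55.845 + 2×26.982 + 3×28.085 + 12×15.999 = 459.894 g/mol.
Each formula unit contains 1.20 Mg, equivalent to 1.20/1 = 1.2000 mol MgO.
M(MgO) = 1×24.305 + 1×15.999 = 40.304 g/mol.
Mass of MgO per formula unit = 1.2000 × 40.304 = 48.365 g.
MgO wt% = 48.365 / 459.894 × 100 = 10.52%.

10.52 wt%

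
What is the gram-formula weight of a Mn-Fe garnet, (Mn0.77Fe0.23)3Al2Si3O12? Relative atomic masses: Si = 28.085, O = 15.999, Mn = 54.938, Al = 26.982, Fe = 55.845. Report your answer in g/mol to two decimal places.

495.65 g/mol

M = 2.31×54.938 + 0.69×55.845 + 2×26.982 + 3×28.085 + 12×15.999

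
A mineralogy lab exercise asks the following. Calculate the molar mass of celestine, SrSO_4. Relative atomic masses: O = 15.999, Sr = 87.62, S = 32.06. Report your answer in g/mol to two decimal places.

M = 1(87.62) + 1(32.06) + 4(15.999)

183.68 g/mol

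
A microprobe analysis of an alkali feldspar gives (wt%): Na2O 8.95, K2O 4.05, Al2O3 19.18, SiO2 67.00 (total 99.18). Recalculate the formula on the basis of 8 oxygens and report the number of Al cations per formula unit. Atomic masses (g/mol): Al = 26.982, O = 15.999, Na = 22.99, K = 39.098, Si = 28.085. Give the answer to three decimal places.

1.009 Al apfu

Na2O: 8.95/61.979 = 0.14440 mol → 0.28880 mol Na, 0.14440 mol O.
K2O: 4.05/94.195 = 0.04300 mol → 0.08600 mol K, 0.04300 mol O.
Al2O3: 19.18/101.961 = 0.18811 mol → 0.37622 mol Al, 0.56433 mol O.
SiO2: 67.00/60.083 = 1.11512 mol → 1.11512 mol Si, 2.23024 mol O.
Total oxygen = 2.98197 mol. Normalization factor = 8/2.98197 = 2.68279.
Al per 8 O = 0.37622 × 2.68279 = 1.009.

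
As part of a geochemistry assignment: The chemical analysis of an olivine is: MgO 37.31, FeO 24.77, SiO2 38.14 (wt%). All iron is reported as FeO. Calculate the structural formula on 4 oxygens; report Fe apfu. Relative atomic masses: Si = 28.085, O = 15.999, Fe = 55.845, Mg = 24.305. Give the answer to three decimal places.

0.543 Fe apfu

MgO: 37.31/40.304 = 0.92571 mol → 0.92571 mol Mg, 0.92571 mol O.
FeO: 24.77/71.844 = 0.34477 mol → 0.34477 mol Fe, 0.34477 mol O.
SiO2: 38.14/60.083 = 0.63479 mol → 0.63479 mol Si, 1.26958 mol O.
Total oxygen = 2.54006 mol. Normalization factor = 4/2.54006 = 1.57477.
Fe per 4 O = 0.34477 × 1.57477 = 0.543.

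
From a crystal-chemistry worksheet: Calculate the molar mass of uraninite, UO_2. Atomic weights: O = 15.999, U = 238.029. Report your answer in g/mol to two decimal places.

U: 1 × 238.029 = 238.0290
O: 2 × 15.999 = 31.9980
Summing the contributions gives the formula mass.

270.03 g/mol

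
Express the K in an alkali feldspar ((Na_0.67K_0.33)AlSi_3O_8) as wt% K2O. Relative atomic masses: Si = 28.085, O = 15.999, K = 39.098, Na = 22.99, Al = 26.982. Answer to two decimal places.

M((Na_0.67K_0.33)AlSi_3O_8) = 267.535 g/mol; M(K2O) = 94.195 g/mol.
Moles K2O per formula unit = 0.33 K ÷ 2 = 0.1650.
K2O fraction = (0.1650 × 94.195) / 267.535 = 15.542/267.535 = 0.0581.

5.81 wt%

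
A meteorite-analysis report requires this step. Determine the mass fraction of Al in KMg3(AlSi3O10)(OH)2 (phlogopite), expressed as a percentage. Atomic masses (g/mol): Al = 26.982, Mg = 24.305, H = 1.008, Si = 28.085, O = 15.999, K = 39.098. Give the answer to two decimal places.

6.47 weight percent

Molar mass of KMg3(AlSi3O10)(OH)2: 1·39.098 + 3·24.305 + 1·26.982 + 3·28.085 + 12·15.999 + 2·1.008 = 417.254 g/mol.
Mass of Al per formula unit: 1 × 26.982 = 26.982 g.
Weight fraction Al = 26.982 / 417.254 = 0.0647.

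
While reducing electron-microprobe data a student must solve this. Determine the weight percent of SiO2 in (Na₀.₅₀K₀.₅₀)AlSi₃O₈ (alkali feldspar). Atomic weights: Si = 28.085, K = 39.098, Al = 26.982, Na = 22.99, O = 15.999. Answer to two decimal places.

Molar mass of (Na₀.₅₀K₀.₅₀)AlSi₃O₈ = 0.50·22.99 + 0.50·39.098 + 1·26.982 + 3·28.085 + 8·15.999 = 270.273 g/mol.
Each formula unit contains 3 Si, equivalent to 3/1 = 3.0000 mol SiO2.
M(SiO2) = 1×28.085 + 2×15.999 = 60.083 g/mol.
Mass of SiO2 per formula unit = 3.0000 × 60.083 = 180.249 g.
SiO2 wt% = 180.249 / 270.273 × 100 = 66.69%.

66.69 wt%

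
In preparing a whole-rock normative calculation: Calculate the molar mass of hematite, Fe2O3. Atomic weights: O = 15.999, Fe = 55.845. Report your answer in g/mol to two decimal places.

159.69 g/mol

M = 2*55.845 + 3*15.999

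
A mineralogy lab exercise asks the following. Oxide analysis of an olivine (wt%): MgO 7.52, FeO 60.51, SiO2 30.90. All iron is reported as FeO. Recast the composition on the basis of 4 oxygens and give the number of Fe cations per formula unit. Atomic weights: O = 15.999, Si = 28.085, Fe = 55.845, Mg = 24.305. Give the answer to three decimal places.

MgO: 7.52/40.304 = 0.18658 mol → 0.18658 mol Mg, 0.18658 mol O.
FeO: 60.51/71.844 = 0.84224 mol → 0.84224 mol Fe, 0.84224 mol O.
SiO2: 30.90/60.083 = 0.51429 mol → 0.51429 mol Si, 1.02858 mol O.
Total oxygen = 2.05740 mol. Normalization factor = 4/2.05740 = 1.94420.
Fe per 4 O = 0.84224 × 1.94420 = 1.637.

1.637 Fe apfu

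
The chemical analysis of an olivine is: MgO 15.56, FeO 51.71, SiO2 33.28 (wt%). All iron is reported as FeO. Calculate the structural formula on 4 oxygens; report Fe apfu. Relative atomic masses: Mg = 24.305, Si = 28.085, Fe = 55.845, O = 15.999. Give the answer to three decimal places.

1.301 Fe apfu

MgO: 15.56/40.304 = 0.38607 mol → 0.38607 mol Mg, 0.38607 mol O.
FeO: 51.71/71.844 = 0.71975 mol → 0.71975 mol Fe, 0.71975 mol O.
SiO2: 33.28/60.083 = 0.55390 mol → 0.55390 mol Si, 1.10780 mol O.
Total oxygen = 2.21362 mol. Normalization factor = 4/2.21362 = 1.80699.
Fe per 4 O = 0.71975 × 1.80699 = 1.301.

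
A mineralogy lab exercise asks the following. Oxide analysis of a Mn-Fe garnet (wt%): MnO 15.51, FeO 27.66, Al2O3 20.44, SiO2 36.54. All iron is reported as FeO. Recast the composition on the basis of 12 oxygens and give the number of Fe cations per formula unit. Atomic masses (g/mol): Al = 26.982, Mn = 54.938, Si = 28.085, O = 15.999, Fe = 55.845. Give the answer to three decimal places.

1.908 Fe apfu

MnO: 15.51/70.937 = 0.21864 mol → 0.21864 mol Mn, 0.21864 mol O.
FeO: 27.66/71.844 = 0.38500 mol → 0.38500 mol Fe, 0.38500 mol O.
Al2O3: 20.44/101.961 = 0.20047 mol → 0.40094 mol Al, 0.60141 mol O.
SiO2: 36.54/60.083 = 0.60816 mol → 0.60816 mol Si, 1.21632 mol O.
Total oxygen = 2.42137 mol. Normalization factor = 12/2.42137 = 4.95587.
Fe per 12 O = 0.38500 × 4.95587 = 1.908.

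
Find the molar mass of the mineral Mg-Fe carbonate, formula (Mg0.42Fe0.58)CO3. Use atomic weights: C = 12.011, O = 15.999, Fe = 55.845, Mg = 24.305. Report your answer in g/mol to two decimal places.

102.61 g/mol

The formula mass is the sum 0.42(24.305) + 0.58(55.845) + 1(12.011) + 3(15.999).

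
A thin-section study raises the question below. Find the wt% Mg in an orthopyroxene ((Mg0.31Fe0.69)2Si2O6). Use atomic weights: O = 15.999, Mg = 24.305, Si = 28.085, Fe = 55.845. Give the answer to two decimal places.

Molar mass of (Mg0.31Fe0.69)2Si2O6: 0.62*24.305 + 1.38*55.845 + 2*28.085 + 6*15.999 = 244.299 g/mol.
Mass of Mg per formula unit: 0.62 × 24.305 = 15.069 g.
Weight fraction Mg = 15.069 / 244.299 = 0.0617.

6.17 wt%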